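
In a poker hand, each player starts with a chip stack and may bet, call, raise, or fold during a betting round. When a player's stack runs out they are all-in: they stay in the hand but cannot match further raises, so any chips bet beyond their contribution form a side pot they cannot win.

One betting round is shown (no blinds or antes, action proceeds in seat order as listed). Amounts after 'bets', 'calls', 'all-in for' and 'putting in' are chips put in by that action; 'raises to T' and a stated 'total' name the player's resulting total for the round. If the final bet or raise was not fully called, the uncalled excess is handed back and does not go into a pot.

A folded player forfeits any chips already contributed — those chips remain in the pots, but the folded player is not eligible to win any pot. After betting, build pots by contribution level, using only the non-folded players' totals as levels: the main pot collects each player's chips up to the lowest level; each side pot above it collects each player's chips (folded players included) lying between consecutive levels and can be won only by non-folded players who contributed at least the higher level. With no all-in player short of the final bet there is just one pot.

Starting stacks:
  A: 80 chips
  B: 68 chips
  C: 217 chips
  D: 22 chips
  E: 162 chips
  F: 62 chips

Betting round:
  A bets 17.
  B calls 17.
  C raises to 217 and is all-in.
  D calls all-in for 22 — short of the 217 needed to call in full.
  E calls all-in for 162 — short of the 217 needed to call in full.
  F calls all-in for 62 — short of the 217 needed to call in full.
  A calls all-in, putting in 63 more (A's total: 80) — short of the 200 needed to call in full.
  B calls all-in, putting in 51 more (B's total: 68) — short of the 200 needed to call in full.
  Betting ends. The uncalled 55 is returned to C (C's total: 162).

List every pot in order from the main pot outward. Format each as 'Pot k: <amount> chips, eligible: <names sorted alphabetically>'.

Pot 1: 132 chips, eligible: A, B, C, D, E, F
Pot 2: 200 chips, eligible: A, B, C, E, F
Pot 3: 24 chips, eligible: A, B, C, E
Pot 4: 36 chips, eligible: A, C, E
Pot 5: 164 chips, eligible: C, E

Derivation:
Contributions (after 55 returned to C): A=80, B=68, C=162, D=22, E=162, F=62
Pot levels (distinct totals of non-folded players): 22, 62, 68, 80, 162
Layer 1-22: 22 each from A, B, C, D, E, F = 22*6 = 132 chips; eligible A, B, C, D, E, F
Layer 23-62: 40 each from A, B, C, E, F = 40*5 = 200 chips; eligible A, B, C, E, F
Layer 63-68: 6 each from A, B, C, E = 6*4 = 24 chips; eligible A, B, C, E
Layer 69-80: 12 each from A, C, E = 12*3 = 36 chips; eligible A, C, E
Layer 81-162: 82 each from C, E = 82*2 = 164 chips; eligible C, E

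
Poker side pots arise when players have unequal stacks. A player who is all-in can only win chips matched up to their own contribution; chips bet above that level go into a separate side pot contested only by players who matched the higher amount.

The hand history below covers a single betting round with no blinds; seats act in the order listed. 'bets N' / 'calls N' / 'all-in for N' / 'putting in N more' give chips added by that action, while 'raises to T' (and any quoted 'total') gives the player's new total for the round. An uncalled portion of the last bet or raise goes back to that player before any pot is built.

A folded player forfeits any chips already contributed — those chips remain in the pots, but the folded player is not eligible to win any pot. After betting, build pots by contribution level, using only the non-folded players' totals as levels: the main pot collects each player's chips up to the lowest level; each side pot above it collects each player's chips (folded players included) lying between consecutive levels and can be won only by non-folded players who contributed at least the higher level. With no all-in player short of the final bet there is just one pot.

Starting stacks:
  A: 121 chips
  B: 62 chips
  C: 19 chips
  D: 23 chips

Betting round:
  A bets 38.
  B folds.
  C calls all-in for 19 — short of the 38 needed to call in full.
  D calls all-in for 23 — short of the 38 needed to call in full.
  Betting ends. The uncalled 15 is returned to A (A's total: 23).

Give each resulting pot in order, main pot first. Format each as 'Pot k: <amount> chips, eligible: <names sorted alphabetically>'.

Contributions (after 15 returned to A): A=23, C=19, D=23
Folded: B
Pot levels (distinct totals of non-folded players): 19, 23
Layer 1-19: 19 each from A, C, D = 19*3 = 57 chips; eligible A, C, D
Layer 20-23: 4 each from A, D = 4*2 = 8 chips; eligible A, D

Pot 1: 57 chips, eligible: A, C, D
Pot 2: 8 chips, eligible: A, D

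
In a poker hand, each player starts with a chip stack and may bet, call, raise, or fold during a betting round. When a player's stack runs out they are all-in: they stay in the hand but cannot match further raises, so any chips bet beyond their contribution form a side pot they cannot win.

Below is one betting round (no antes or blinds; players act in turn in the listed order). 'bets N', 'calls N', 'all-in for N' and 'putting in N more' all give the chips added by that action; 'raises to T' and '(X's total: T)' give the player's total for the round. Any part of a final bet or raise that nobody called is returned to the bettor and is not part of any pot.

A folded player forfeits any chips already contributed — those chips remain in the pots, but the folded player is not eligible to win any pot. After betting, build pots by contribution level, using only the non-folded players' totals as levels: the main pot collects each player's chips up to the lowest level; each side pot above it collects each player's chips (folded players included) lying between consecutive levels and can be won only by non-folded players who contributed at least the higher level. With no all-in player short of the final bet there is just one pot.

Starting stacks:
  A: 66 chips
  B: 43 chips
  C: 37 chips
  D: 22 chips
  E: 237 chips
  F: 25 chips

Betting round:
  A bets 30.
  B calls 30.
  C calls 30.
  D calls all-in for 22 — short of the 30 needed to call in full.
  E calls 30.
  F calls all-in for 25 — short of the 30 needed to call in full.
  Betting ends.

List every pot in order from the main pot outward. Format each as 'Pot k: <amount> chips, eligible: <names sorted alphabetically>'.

Contributions: A=30, B=30, C=30, D=22, E=30, F=25
Pot levels (distinct totals of non-folded players): 22, 25, 30
Layer 1-22: 22 each from A, B, C, D, E, F = 22*6 = 132 chips; eligible A, B, C, D, E, F
Layer 23-25: 3 each from A, B, C, E, F = 3*5 = 15 chips; eligible A, B, C, E, F
Layer 26-30: 5 each from A, B, C, E = 5*4 = 20 chips; eligible A, B, C, E

Pot 1: 132 chips, eligible: A, B, C, D, E, F
Pot 2: 15 chips, eligible: A, B, C, E, F
Pot 3: 20 chips, eligible: A, B, C, E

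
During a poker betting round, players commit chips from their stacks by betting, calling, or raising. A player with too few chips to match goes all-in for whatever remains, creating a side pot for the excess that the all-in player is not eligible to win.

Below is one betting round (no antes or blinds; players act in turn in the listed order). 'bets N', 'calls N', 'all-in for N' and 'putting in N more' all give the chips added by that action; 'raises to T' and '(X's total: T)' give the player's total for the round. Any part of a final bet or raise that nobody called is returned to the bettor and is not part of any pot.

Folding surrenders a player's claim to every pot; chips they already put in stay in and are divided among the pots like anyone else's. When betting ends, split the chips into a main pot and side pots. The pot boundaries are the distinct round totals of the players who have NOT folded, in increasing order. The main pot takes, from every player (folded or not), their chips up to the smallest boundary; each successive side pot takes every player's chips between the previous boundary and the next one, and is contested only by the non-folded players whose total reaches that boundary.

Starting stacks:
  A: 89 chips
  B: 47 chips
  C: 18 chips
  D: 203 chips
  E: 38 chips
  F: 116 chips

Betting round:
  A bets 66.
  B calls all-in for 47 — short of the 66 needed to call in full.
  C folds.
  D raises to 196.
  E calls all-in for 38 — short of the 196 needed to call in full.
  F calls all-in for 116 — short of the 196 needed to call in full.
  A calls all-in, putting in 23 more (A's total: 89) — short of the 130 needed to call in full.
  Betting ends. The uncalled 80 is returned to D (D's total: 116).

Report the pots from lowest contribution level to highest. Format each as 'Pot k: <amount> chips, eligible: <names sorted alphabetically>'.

Contributions (after 80 returned to D): A=89, B=47, D=116, E=38, F=116
Folded: C
Pot levels (distinct totals of non-folded players): 38, 47, 89, 116
Layer 1-38: 38 each from A, B, D, E, F = 38*5 = 190 chips; eligible A, B, D, E, F
Layer 39-47: 9 each from A, B, D, F = 9*4 = 36 chips; eligible A, B, D, F
Layer 48-89: 42 each from A, D, F = 42*3 = 126 chips; eligible A, D, F
Layer 90-116: 27 each from D, F = 27*2 = 54 chips; eligible D, F

Pot 1: 190 chips, eligible: A, B, D, E, F
Pot 2: 36 chips, eligible: A, B, D, F
Pot 3: 126 chips, eligible: A, D, F
Pot 4: 54 chips, eligible: D, F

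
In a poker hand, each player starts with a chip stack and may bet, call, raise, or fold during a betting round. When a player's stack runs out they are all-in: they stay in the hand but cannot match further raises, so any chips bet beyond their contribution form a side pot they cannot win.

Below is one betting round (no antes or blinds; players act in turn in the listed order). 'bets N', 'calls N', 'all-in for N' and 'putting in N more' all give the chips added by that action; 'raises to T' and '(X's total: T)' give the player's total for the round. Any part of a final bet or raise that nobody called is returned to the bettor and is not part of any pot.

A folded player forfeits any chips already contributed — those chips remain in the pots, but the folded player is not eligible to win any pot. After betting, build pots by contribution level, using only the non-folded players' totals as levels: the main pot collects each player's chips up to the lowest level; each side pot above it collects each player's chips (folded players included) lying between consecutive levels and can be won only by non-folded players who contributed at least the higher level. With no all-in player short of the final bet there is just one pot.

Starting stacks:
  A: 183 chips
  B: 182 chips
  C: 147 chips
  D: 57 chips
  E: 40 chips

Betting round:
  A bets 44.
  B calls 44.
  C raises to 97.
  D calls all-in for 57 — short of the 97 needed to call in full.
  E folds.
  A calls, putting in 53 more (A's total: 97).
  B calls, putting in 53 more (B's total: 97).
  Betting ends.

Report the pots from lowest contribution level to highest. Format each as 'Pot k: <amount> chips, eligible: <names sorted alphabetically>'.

Contributions: A=97, B=97, C=97, D=57
Folded: E
Pot levels (distinct totals of non-folded players): 57, 97
Layer 1-57: 57 each from A, B, C, D = 57*4 = 228 chips; eligible A, B, C, D
Layer 58-97: 40 each from A, B, C = 40*3 = 120 chips; eligible A, B, C

Pot 1: 228 chips, eligible: A, B, C, D
Pot 2: 120 chips, eligible: A, B, C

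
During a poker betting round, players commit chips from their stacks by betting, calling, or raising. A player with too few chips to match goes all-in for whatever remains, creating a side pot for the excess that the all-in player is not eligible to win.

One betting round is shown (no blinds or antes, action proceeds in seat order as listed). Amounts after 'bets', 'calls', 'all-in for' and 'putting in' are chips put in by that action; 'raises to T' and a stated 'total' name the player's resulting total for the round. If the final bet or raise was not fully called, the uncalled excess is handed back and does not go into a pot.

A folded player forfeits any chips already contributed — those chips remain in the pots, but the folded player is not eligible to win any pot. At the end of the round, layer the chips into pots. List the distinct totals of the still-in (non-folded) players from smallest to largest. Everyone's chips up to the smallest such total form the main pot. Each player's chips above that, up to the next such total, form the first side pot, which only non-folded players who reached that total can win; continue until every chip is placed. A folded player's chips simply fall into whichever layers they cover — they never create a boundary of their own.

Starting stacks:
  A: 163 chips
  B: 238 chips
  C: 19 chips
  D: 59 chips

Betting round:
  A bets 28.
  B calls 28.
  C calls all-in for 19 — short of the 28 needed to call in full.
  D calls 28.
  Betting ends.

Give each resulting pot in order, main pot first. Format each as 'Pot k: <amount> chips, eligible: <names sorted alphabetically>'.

Contributions: A=28, B=28, C=19, D=28
Pot levels (distinct totals of non-folded players): 19, 28
Layer 1-19: 19 each from A, B, C, D = 19*4 = 76 chips; eligible A, B, C, D
Layer 20-28: 9 each from A, B, D = 9*3 = 27 chips; eligible A, B, D

Pot 1: 76 chips, eligible: A, B, C, D
Pot 2: 27 chips, eligible: A, B, D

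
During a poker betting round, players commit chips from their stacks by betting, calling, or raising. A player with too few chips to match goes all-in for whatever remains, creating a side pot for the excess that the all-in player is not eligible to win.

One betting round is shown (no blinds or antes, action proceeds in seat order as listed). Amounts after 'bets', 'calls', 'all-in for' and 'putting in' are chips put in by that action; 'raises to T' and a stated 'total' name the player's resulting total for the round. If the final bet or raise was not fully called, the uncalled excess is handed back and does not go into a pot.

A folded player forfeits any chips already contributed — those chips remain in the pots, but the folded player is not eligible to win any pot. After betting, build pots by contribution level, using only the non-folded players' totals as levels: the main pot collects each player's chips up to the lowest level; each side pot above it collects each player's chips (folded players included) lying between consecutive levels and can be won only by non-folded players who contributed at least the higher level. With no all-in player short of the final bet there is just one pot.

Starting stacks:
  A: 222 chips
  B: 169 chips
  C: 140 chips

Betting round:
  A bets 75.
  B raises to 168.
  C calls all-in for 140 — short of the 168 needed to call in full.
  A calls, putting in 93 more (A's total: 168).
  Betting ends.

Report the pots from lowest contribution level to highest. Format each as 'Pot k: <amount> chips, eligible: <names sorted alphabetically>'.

Pot 1: 420 chips, eligible: A, B, C
Pot 2: 56 chips, eligible: A, B

Derivation:
Contributions: A=168, B=168, C=140
Pot levels (distinct totals of non-folded players): 140, 168
Layer 1-140: 140 each from A, B, C = 140*3 = 420 chips; eligible A, B, C
Layer 141-168: 28 each from A, B = 28*2 = 56 chips; eligible A, B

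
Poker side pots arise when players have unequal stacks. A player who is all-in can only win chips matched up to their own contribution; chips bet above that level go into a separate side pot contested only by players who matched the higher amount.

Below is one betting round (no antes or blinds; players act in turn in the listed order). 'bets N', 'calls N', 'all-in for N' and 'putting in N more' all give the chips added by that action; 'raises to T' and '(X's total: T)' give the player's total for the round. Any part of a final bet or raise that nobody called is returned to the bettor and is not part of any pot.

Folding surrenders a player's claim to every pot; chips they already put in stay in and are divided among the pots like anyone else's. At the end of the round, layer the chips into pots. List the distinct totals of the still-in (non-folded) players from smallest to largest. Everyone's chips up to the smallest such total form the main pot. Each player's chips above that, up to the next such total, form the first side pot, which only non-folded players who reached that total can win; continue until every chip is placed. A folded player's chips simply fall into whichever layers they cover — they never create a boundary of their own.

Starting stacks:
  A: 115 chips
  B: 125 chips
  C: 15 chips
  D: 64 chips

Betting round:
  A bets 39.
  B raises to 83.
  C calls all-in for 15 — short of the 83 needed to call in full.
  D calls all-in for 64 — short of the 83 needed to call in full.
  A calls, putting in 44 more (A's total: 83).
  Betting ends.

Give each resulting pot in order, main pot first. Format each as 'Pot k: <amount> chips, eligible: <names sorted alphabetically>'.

Pot 1: 60 chips, eligible: A, B, C, D
Pot 2: 147 chips, eligible: A, B, D
Pot 3: 38 chips, eligible: A, B

Derivation:
Contributions: A=83, B=83, C=15, D=64
Pot levels (distinct totals of non-folded players): 15, 64, 83
Layer 1-15: 15 each from A, B, C, D = 15*4 = 60 chips; eligible A, B, C, D
Layer 16-64: 49 each from A, B, D = 49*3 = 147 chips; eligible A, B, D
Layer 65-83: 19 each from A, B = 19*2 = 38 chips; eligible A, B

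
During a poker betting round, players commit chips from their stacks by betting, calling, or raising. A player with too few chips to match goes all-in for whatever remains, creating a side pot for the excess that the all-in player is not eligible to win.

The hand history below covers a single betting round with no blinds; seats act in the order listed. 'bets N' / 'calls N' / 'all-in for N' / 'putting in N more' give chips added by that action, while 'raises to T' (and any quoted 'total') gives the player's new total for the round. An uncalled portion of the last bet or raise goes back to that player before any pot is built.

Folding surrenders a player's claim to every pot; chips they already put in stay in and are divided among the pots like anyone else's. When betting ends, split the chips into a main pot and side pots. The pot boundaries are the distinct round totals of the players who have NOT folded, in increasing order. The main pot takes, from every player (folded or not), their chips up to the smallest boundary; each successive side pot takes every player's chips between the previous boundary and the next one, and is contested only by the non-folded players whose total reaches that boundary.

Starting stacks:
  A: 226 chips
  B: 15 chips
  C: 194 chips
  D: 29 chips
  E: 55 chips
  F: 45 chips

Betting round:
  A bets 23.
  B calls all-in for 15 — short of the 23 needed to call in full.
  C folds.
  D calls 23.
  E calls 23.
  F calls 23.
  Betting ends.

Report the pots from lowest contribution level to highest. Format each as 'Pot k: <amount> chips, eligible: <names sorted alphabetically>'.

Contributions: A=23, B=15, D=23, E=23, F=23
Folded: C
Pot levels (distinct totals of non-folded players): 15, 23
Layer 1-15: 15 each from A, B, D, E, F = 15*5 = 75 chips; eligible A, B, D, E, F
Layer 16-23: 8 each from A, D, E, F = 8*4 = 32 chips; eligible A, D, E, F

Pot 1: 75 chips, eligible: A, B, D, E, F
Pot 2: 32 chips, eligible: A, D, E, F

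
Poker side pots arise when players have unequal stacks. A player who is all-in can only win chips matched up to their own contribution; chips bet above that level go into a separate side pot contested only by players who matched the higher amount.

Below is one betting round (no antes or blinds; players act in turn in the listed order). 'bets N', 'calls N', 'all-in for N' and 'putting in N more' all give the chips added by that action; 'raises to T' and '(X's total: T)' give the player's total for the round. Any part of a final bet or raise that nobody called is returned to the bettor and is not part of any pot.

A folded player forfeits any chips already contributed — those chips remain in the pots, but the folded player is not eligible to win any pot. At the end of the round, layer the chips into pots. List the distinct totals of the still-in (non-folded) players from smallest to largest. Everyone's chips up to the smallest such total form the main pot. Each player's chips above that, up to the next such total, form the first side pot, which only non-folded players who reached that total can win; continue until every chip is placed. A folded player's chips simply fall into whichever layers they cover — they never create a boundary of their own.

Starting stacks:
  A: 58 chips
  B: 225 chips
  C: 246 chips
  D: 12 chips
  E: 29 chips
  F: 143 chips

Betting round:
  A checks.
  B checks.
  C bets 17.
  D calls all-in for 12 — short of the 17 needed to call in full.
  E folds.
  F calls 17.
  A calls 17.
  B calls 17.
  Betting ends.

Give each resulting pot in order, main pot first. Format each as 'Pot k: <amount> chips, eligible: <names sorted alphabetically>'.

Contributions: A=17, B=17, C=17, D=12, F=17
Folded: E
Pot levels (distinct totals of non-folded players): 12, 17
Layer 1-12: 12 each from A, B, C, D, F = 12*5 = 60 chips; eligible A, B, C, D, F
Layer 13-17: 5 each from A, B, C, F = 5*4 = 20 chips; eligible A, B, C, F

Pot 1: 60 chips, eligible: A, B, C, D, F
Pot 2: 20 chips, eligible: A, B, C, F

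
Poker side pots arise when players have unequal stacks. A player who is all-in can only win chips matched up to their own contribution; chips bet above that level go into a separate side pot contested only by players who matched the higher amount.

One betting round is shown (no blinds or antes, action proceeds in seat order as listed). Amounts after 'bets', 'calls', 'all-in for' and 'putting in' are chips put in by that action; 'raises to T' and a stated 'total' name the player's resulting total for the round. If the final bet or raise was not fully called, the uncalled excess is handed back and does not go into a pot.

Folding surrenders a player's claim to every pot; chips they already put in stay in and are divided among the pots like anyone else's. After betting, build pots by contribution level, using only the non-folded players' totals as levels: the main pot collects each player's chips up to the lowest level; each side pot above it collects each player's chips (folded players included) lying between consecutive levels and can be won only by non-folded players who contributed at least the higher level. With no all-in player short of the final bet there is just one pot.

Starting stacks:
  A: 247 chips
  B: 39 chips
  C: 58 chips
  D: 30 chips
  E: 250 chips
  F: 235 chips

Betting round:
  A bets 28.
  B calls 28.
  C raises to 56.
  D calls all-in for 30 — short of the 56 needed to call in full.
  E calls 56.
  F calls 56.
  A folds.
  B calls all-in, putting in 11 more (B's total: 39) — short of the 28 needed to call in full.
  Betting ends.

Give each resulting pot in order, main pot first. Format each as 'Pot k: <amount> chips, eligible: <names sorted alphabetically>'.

Pot 1: 178 chips, eligible: B, C, D, E, F
Pot 2: 36 chips, eligible: B, C, E, F
Pot 3: 51 chips, eligible: C, E, F

Derivation:
Contributions: A=28, B=39, C=56, D=30, E=56, F=56
Folded: A
Pot levels (distinct totals of non-folded players): 30, 39, 56
Layer 1-30: A 28 + B 30 + C 30 + D 30 + E 30 + F 30 = 178 chips; eligible B, C, D, E, F
Layer 31-39: 9 each from B, C, E, F = 9*4 = 36 chips; eligible B, C, E, F
Layer 40-56: 17 each from C, E, F = 17*3 = 51 chips; eligible C, E, F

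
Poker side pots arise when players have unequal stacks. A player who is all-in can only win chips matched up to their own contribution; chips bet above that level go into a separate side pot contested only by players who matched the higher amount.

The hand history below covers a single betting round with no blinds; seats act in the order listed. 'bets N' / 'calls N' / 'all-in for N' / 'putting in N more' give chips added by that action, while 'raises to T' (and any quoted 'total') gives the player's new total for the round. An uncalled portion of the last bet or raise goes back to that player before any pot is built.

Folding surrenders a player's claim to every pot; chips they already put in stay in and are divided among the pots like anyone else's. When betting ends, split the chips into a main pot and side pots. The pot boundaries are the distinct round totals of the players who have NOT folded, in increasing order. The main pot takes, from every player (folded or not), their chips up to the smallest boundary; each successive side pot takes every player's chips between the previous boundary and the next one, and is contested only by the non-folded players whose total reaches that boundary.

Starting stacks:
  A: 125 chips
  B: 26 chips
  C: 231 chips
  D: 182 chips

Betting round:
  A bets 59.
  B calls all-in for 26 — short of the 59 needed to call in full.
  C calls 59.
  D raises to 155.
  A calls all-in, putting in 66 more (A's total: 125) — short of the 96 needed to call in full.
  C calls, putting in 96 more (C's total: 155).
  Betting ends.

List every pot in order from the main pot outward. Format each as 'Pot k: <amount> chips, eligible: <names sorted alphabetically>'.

Pot 1: 104 chips, eligible: A, B, C, D
Pot 2: 297 chips, eligible: A, C, D
Pot 3: 60 chips, eligible: C, D

Derivation:
Contributions: A=125, B=26, C=155, D=155
Pot levels (distinct totals of non-folded players): 26, 125, 155
Layer 1-26: 26 each from A, B, C, D = 26*4 = 104 chips; eligible A, B, C, D
Layer 27-125: 99 each from A, C, D = 99*3 = 297 chips; eligible A, C, D
Layer 126-155: 30 each from C, D = 30*2 = 60 chips; eligible C, D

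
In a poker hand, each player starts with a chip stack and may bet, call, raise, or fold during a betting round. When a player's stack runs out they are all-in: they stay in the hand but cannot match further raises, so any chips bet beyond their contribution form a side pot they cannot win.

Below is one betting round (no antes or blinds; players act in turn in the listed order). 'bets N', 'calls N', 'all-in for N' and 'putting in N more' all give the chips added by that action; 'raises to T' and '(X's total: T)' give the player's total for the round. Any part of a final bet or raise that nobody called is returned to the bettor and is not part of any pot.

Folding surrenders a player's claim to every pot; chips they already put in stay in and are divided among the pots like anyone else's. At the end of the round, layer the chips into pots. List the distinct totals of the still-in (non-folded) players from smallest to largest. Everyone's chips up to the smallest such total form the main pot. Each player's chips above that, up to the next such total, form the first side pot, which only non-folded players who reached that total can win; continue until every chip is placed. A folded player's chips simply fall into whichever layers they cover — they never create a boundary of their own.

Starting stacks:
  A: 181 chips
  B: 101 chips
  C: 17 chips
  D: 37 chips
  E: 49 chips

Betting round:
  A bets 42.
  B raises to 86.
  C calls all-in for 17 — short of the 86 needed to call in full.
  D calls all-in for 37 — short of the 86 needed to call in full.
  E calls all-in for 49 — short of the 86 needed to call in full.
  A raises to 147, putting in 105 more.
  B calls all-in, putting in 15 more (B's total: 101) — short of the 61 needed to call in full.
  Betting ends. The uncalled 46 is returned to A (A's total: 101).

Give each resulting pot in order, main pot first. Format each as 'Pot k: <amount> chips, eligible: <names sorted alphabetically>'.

Contributions (after 46 returned to A): A=101, B=101, C=17, D=37, E=49
Pot levels (distinct totals of non-folded players): 17, 37, 49, 101
Layer 1-17: 17 each from A, B, C, D, E = 17*5 = 85 chips; eligible A, B, C, D, E
Layer 18-37: 20 each from A, B, D, E = 20*4 = 80 chips; eligible A, B, D, E
Layer 38-49: 12 each from A, B, E = 12*3 = 36 chips; eligible A, B, E
Layer 50-101: 52 each from A, B = 52*2 = 104 chips; eligible A, B

Pot 1: 85 chips, eligible: A, B, C, D, E
Pot 2: 80 chips, eligible: A, B, D, E
Pot 3: 36 chips, eligible: A, B, E
Pot 4: 104 chips, eligible: A, B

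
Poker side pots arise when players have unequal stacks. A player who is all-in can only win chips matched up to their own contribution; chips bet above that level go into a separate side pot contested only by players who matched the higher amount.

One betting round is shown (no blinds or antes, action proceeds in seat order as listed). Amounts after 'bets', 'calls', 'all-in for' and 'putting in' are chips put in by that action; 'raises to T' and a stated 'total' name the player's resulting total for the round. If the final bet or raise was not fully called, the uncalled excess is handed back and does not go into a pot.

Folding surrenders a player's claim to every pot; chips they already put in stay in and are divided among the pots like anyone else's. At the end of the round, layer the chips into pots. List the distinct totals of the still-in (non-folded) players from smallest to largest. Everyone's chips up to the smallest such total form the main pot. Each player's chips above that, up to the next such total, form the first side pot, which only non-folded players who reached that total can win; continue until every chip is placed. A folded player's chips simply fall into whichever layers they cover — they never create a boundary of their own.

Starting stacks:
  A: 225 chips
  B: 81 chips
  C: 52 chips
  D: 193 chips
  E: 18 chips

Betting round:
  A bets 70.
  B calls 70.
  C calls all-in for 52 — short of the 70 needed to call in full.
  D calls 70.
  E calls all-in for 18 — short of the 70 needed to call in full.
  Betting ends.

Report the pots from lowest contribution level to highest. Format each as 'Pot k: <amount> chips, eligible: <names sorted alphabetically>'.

Pot 1: 90 chips, eligible: A, B, C, D, E
Pot 2: 136 chips, eligible: A, B, C, D
Pot 3: 54 chips, eligible: A, B, D

Derivation:
Contributions: A=70, B=70, C=52, D=70, E=18
Pot levels (distinct totals of non-folded players): 18, 52, 70
Layer 1-18: 18 each from A, B, C, D, E = 18*5 = 90 chips; eligible A, B, C, D, E
Layer 19-52: 34 each from A, B, C, D = 34*4 = 136 chips; eligible A, B, C, D
Layer 53-70: 18 each from A, B, D = 18*3 = 54 chips; eligible A, B, D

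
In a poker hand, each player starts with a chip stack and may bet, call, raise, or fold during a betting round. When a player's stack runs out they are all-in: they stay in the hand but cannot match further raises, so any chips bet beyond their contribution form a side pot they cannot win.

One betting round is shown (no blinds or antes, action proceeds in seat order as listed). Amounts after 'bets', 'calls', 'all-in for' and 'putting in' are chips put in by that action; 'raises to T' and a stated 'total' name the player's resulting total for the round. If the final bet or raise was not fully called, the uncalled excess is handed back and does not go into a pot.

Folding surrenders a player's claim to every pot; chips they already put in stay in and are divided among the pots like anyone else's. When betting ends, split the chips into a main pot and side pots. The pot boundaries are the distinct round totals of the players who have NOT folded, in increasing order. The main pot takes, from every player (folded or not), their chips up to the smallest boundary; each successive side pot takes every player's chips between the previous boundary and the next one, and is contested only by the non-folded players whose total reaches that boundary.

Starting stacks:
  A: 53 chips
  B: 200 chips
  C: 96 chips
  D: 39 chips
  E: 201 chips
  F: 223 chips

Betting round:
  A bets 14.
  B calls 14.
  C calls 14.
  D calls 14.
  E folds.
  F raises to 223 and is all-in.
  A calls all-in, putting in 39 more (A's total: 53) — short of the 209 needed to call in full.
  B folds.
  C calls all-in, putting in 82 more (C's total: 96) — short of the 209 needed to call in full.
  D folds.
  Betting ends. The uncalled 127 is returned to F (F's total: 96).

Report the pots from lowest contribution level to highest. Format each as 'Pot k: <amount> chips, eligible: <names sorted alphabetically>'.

Contributions (after 127 returned to F): A=53, B=14, C=96, D=14, F=96
Folded: B, D, E
Pot levels (distinct totals of non-folded players): 53, 96
Layer 1-53: A 53 + B 14 + C 53 + D 14 + F 53 = 187 chips; eligible A, C, F
Layer 54-96: 43 each from C, F = 43*2 = 86 chips; eligible C, F

Pot 1: 187 chips, eligible: A, C, F
Pot 2: 86 chips, eligible: C, F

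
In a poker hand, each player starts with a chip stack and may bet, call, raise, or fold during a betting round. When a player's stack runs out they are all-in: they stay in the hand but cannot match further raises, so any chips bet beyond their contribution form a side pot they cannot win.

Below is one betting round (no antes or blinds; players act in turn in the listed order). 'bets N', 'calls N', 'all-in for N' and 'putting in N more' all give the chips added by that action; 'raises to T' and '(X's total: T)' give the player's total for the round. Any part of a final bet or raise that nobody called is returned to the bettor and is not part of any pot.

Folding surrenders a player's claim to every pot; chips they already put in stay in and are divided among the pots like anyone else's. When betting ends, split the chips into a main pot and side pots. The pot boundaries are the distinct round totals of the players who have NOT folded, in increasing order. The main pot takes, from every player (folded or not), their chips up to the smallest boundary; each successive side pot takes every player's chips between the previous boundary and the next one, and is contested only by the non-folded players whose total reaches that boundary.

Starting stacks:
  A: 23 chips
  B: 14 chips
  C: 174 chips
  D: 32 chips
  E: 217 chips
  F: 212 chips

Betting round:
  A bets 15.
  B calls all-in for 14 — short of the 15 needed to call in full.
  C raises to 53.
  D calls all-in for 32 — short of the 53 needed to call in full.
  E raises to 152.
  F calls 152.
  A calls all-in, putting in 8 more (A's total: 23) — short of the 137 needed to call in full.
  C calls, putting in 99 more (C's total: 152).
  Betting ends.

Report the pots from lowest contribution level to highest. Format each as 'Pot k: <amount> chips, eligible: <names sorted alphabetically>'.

Pot 1: 84 chips, eligible: A, B, C, D, E, F
Pot 2: 45 chips, eligible: A, C, D, E, F
Pot 3: 36 chips, eligible: C, D, E, F
Pot 4: 360 chips, eligible: C, E, F

Derivation:
Contributions: A=23, B=14, C=152, D=32, E=152, F=152
Pot levels (distinct totals of non-folded players): 14, 23, 32, 152
Layer 1-14: 14 each from A, B, C, D, E, F = 14*6 = 84 chips; eligible A, B, C, D, E, F
Layer 15-23: 9 each from A, C, D, E, F = 9*5 = 45 chips; eligible A, C, D, E, F
Layer 24-32: 9 each from C, D, E, F = 9*4 = 36 chips; eligible C, D, E, F
Layer 33-152: 120 each from C, E, F = 120*3 = 360 chips; eligible C, E, F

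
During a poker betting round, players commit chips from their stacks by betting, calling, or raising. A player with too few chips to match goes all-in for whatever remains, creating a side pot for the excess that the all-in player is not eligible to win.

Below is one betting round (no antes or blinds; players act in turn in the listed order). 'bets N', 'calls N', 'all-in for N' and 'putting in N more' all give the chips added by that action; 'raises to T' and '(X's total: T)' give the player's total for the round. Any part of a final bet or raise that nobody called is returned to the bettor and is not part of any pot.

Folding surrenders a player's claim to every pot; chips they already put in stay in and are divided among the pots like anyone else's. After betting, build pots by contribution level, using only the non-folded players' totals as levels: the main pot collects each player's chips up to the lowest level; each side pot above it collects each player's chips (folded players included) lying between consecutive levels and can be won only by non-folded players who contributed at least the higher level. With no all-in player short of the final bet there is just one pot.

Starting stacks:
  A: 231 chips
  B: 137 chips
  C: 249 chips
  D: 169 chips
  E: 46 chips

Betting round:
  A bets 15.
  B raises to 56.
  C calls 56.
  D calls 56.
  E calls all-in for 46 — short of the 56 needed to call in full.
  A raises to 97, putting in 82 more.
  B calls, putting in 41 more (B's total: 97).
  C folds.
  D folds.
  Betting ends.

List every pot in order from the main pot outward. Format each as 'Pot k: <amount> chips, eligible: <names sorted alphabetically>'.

Pot 1: 230 chips, eligible: A, B, E
Pot 2: 122 chips, eligible: A, B

Derivation:
Contributions: A=97, B=97, C=56, D=56, E=46
Folded: C, D
Pot levels (distinct totals of non-folded players): 46, 97
Layer 1-46: 46 each from A, B, C, D, E = 46*5 = 230 chips; eligible A, B, E
Layer 47-97: A 51 + B 51 + C 10 + D 10 = 122 chips; eligible A, B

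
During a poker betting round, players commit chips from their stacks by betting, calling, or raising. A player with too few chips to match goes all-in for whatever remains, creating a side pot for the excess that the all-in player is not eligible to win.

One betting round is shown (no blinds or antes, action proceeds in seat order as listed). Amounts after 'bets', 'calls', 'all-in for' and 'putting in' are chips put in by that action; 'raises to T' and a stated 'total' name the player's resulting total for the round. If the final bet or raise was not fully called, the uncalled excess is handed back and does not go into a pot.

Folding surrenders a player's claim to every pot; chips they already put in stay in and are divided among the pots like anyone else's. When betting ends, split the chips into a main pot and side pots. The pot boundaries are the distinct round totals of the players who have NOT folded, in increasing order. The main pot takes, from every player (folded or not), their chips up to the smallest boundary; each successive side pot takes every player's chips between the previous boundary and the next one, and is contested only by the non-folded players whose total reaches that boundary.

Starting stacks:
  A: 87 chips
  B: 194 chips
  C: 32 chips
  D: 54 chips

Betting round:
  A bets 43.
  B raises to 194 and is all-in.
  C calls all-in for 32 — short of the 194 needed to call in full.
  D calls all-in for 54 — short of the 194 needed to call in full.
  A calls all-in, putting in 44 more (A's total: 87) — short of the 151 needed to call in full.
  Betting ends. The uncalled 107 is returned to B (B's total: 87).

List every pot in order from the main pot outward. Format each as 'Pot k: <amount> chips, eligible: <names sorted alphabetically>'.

Pot 1: 128 chips, eligible: A, B, C, D
Pot 2: 66 chips, eligible: A, B, D
Pot 3: 66 chips, eligible: A, B

Derivation:
Contributions (after 107 returned to B): A=87, B=87, C=32, D=54
Pot levels (distinct totals of non-folded players): 32, 54, 87
Layer 1-32: 32 each from A, B, C, D = 32*4 = 128 chips; eligible A, B, C, D
Layer 33-54: 22 each from A, B, D = 22*3 = 66 chips; eligible A, B, D
Layer 55-87: 33 each from A, B = 33*2 = 66 chips; eligible A, B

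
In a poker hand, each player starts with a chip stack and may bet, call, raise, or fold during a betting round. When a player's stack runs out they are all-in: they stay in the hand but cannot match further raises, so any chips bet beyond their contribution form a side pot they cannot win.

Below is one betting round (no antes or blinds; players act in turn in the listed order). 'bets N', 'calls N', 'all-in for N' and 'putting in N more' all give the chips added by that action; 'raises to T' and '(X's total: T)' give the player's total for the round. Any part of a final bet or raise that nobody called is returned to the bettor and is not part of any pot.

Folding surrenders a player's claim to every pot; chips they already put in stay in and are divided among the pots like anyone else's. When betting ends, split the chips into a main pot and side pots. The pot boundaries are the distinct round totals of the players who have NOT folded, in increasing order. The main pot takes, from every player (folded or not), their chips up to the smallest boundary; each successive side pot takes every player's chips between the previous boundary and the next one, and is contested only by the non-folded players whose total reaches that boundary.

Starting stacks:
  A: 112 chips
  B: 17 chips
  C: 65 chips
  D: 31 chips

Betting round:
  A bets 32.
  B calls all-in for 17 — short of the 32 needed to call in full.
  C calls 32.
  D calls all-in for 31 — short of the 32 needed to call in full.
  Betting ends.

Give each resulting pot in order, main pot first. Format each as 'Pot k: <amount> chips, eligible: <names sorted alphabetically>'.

Pot 1: 68 chips, eligible: A, B, C, D
Pot 2: 42 chips, eligible: A, C, D
Pot 3: 2 chips, eligible: A, C

Derivation:
Contributions: A=32, B=17, C=32, D=31
Pot levels (distinct totals of non-folded players): 17, 31, 32
Layer 1-17: 17 each from A, B, C, D = 17*4 = 68 chips; eligible A, B, C, D
Layer 18-31: 14 each from A, C, D = 14*3 = 42 chips; eligible A, C, D
Layer 32-32: 1 each from A, C = 1*2 = 2 chips; eligible A, C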